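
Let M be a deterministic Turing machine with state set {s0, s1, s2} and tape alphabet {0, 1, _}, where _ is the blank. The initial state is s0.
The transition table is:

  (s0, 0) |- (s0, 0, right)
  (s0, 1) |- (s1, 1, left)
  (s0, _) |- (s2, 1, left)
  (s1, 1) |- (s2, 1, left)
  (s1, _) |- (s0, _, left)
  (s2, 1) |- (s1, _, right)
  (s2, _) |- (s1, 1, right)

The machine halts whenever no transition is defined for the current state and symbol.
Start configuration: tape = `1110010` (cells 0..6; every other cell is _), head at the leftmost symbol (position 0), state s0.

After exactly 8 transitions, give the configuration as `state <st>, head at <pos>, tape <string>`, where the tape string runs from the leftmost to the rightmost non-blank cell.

state s1, head at -2, tape 11_1110010

state=s0 head=0 tape=___[1]110010   (s0,1)→(s1,1,left)
state=s1 head=-1 tape=__[_]1110010   (s1,_)→(s0,_,left)
state=s0 head=-2 tape=_[_]_1110010   (s0,_)→(s2,1,left)
state=s2 head=-3 tape=[_]1_1110010   (s2,_)→(s1,1,right)
state=s1 head=-2 tape=1[1]_1110010   (s1,1)→(s2,1,left)
state=s2 head=-3 tape=[1]1_1110010   (s2,1)→(s1,_,right)
state=s1 head=-2 tape=_[1]_1110010   (s1,1)→(s2,1,left)
state=s2 head=-3 tape=[_]1_1110010   (s2,_)→(s1,1,right)
state=s1 head=-2 tape=1[1]_1110010
After 8 steps: state s1, head at -2, tape 11_1110010.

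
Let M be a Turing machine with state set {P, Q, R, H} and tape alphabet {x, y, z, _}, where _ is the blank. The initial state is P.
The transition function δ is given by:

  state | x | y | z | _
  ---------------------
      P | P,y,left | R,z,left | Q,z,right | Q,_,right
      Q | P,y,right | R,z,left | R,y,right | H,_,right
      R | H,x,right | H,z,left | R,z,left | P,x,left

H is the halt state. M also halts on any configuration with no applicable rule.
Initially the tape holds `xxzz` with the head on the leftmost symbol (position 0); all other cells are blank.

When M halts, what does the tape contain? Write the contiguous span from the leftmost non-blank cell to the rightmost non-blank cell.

state=P head=0 tape=__[x]xzz_   (P,x)→(P,y,left)
state=P head=-1 tape=_[_]yxzz_   (P,_)→(Q,_,right)
state=Q head=0 tape=__[y]xzz_   (Q,y)→(R,z,left)
state=R head=-1 tape=_[_]zxzz_   (R,_)→(P,x,left)
state=P head=-2 tape=[_]xzxzz_   (P,_)→(Q,_,right)
state=Q head=-1 tape=_[x]zxzz_   (Q,x)→(P,y,right)
state=P head=0 tape=_y[z]xzz_   (P,z)→(Q,z,right)
state=Q head=1 tape=_yz[x]zz_   (Q,x)→(P,y,right)
state=P head=2 tape=_yzy[z]z_   (P,z)→(Q,z,right)
state=Q head=3 tape=_yzyz[z]_   (Q,z)→(R,y,right)
state=R head=4 tape=_yzyzy[_]   (R,_)→(P,x,left)
state=P head=3 tape=_yzyz[y]x   (P,y)→(R,z,left)
state=R head=2 tape=_yzy[z]zx   (R,z)→(R,z,left)
state=R head=1 tape=_yz[y]zzx   (R,y)→(H,z,left)
state=H head=0 tape=_y[z]zzzx
The non-blank tape span at halt is yzzzzx.

yzzzzx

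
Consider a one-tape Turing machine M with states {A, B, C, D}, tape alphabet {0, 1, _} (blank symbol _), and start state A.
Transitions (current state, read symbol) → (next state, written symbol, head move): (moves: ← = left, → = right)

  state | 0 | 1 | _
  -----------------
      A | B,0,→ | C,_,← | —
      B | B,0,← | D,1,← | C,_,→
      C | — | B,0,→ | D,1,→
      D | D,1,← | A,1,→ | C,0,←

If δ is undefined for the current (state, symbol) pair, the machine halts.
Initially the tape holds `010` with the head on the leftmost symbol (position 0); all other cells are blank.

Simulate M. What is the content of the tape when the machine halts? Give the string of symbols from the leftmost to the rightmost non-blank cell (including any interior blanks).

state=A head=0 tape=__[0]10   (A,0)→(B,0,→)
state=B head=1 tape=__0[1]0   (B,1)→(D,1,←)
state=D head=0 tape=__[0]10   (D,0)→(D,1,←)
state=D head=-1 tape=_[_]110   (D,_)→(C,0,←)
state=C head=-2 tape=[_]0110   (C,_)→(D,1,→)
state=D head=-1 tape=1[0]110   (D,0)→(D,1,←)
state=D head=-2 tape=[1]1110   (D,1)→(A,1,→)
state=A head=-1 tape=1[1]110   (A,1)→(C,_,←)
state=C head=-2 tape=[1]_110   (C,1)→(B,0,→)
state=B head=-1 tape=0[_]110   (B,_)→(C,_,→)
state=C head=0 tape=0_[1]10   (C,1)→(B,0,→)
state=B head=1 tape=0_0[1]0   (B,1)→(D,1,←)
state=D head=0 tape=0_[0]10   (D,0)→(D,1,←)
state=D head=-1 tape=0[_]110   (D,_)→(C,0,←)
state=C head=-2 tape=[0]0110
The non-blank tape span at halt is 00110.

00110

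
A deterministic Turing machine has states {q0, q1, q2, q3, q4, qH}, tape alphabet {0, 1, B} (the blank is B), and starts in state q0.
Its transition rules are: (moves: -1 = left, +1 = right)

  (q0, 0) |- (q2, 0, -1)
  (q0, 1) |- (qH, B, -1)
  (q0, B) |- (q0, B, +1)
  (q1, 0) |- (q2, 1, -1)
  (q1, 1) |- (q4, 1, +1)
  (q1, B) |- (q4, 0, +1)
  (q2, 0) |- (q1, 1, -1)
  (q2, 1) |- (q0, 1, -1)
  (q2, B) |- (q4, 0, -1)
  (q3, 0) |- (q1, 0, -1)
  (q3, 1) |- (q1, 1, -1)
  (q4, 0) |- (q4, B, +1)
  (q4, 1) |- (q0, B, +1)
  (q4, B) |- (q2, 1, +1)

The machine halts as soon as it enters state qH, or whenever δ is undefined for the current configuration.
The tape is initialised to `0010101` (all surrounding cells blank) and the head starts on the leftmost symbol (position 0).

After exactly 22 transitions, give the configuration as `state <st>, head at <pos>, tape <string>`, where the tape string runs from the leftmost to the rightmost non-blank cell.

q0 | BBBB[0]010101   read 0 → write 0, move -1, go to q2
q2 | BBB[B]0010101   read B → write 0, move -1, go to q4
q4 | BB[B]00010101   read B → write 1, move +1, go to q2
q2 | BB1[0]0010101   read 0 → write 1, move -1, go to q1
q1 | BB[1]10010101   read 1 → write 1, move +1, go to q4
q4 | BB1[1]0010101   read 1 → write B, move +1, go to q0
q0 | BB1B[0]010101   read 0 → write 0, move -1, go to q2
q2 | BB1[B]0010101   read B → write 0, move -1, go to q4
q4 | BB[1]00010101   read 1 → write B, move +1, go to q0
q0 | BBB[0]0010101   read 0 → write 0, move -1, go to q2
q2 | BB[B]00010101   read B → write 0, move -1, go to q4
q4 | B[B]000010101   read B → write 1, move +1, go to q2
q2 | B1[0]00010101   read 0 → write 1, move -1, go to q1
q1 | B[1]100010101   read 1 → write 1, move +1, go to q4
q4 | B1[1]00010101   read 1 → write B, move +1, go to q0
q0 | B1B[0]0010101   read 0 → write 0, move -1, go to q2
q2 | B1[B]00010101   read B → write 0, move -1, go to q4
q4 | B[1]000010101   read 1 → write B, move +1, go to q0
q0 | BB[0]00010101   read 0 → write 0, move -1, go to q2
q2 | B[B]000010101   read B → write 0, move -1, go to q4
q4 | [B]0000010101   read B → write 1, move +1, go to q2
q2 | 1[0]000010101   read 0 → write 1, move -1, go to q1
q1 | [1]1000010101
After 22 steps: state q1, head at -4, tape 11000010101.

state q1, head at -4, tape 11000010101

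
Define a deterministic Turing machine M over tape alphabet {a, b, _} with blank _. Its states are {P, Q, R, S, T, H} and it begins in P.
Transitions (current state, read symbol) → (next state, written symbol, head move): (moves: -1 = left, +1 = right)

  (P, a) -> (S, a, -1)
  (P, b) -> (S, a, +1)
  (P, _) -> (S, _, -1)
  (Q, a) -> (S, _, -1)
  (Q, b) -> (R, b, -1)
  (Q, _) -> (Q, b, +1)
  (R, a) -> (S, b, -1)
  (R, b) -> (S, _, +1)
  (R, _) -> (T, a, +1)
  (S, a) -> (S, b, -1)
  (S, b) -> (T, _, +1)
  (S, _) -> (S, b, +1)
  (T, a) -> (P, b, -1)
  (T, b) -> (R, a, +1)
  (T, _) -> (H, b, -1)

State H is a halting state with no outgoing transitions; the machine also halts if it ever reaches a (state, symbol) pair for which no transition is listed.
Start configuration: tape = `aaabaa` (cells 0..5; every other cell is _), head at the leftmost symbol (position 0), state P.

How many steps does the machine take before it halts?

P | _[a]aabaa   read a → write a, move -1, go to S
S | [_]aaabaa   read _ → write b, move +1, go to S
S | b[a]aabaa   read a → write b, move -1, go to S
S | [b]baabaa   read b → write _, move +1, go to T
T | _[b]aabaa   read b → write a, move +1, go to R
R | _a[a]abaa   read a → write b, move -1, go to S
S | _[a]babaa   read a → write b, move -1, go to S
S | [_]bbabaa   read _ → write b, move +1, go to S
S | b[b]babaa   read b → write _, move +1, go to T
T | b_[b]abaa   read b → write a, move +1, go to R
R | b_a[a]baa   read a → write b, move -1, go to S
S | b_[a]bbaa   read a → write b, move -1, go to S
S | b[_]bbbaa   read _ → write b, move +1, go to S
S | bb[b]bbaa   read b → write _, move +1, go to T
T | bb_[b]baa   read b → write a, move +1, go to R
R | bb_a[b]aa   read b → write _, move +1, go to S
S | bb_a_[a]a   read a → write b, move -1, go to S
S | bb_a[_]ba   read _ → write b, move +1, go to S
S | bb_ab[b]a   read b → write _, move +1, go to T
T | bb_ab_[a]   read a → write b, move -1, go to P
P | bb_ab[_]b   read _ → write _, move -1, go to S
S | bb_a[b]_b   read b → write _, move +1, go to T
T | bb_a_[_]b   read _ → write b, move -1, go to H
H | bb_a[_]bb
M halts after 23 transitions.

23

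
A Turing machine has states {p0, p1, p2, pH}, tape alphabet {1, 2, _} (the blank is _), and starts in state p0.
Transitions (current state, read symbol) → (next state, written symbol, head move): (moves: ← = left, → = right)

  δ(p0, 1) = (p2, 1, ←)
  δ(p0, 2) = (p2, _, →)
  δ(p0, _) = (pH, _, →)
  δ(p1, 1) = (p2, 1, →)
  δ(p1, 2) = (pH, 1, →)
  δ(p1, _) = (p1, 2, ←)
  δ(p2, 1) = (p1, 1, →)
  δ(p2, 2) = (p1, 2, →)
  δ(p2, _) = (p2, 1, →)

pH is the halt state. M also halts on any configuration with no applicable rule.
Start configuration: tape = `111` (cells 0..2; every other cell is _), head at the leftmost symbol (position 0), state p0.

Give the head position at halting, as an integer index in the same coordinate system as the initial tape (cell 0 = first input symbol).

p0 | _[1]11__   read 1 → write 1, move ←, go to p2
p2 | [_]111__   read _ → write 1, move →, go to p2
p2 | 1[1]11__   read 1 → write 1, move →, go to p1
p1 | 11[1]1__   read 1 → write 1, move →, go to p2
p2 | 111[1]__   read 1 → write 1, move →, go to p1
p1 | 1111[_]_   read _ → write 2, move ←, go to p1
p1 | 111[1]2_   read 1 → write 1, move →, go to p2
p2 | 1111[2]_   read 2 → write 2, move →, go to p1
p1 | 11112[_]   read _ → write 2, move ←, go to p1
p1 | 1111[2]2   read 2 → write 1, move →, go to pH
pH | 11111[2]
At halt the head is at cell 4.

4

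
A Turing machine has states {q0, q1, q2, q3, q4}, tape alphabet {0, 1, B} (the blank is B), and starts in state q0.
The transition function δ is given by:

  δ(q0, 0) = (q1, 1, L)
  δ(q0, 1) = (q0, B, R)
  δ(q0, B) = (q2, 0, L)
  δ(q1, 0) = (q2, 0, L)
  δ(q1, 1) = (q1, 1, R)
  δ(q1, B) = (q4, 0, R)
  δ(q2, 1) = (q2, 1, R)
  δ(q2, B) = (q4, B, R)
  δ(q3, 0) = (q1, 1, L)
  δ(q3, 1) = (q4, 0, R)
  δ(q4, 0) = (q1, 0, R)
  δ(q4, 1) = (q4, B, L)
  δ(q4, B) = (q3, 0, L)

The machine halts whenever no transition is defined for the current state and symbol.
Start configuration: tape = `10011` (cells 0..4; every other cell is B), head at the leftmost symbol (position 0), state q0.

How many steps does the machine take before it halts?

16

q0 | [1]0011BB   read 1 → write B, move R, go to q0
q0 | B[0]011BB   read 0 → write 1, move L, go to q1
q1 | [B]1011BB   read B → write 0, move R, go to q4
q4 | 0[1]011BB   read 1 → write B, move L, go to q4
q4 | [0]B011BB   read 0 → write 0, move R, go to q1
q1 | 0[B]011BB   read B → write 0, move R, go to q4
q4 | 00[0]11BB   read 0 → write 0, move R, go to q1
q1 | 000[1]1BB   read 1 → write 1, move R, go to q1
q1 | 0001[1]BB   read 1 → write 1, move R, go to q1
q1 | 00011[B]B   read B → write 0, move R, go to q4
q4 | 000110[B]   read B → write 0, move L, go to q3
q3 | 00011[0]0   read 0 → write 1, move L, go to q1
q1 | 0001[1]10   read 1 → write 1, move R, go to q1
q1 | 00011[1]0   read 1 → write 1, move R, go to q1
q1 | 000111[0]   read 0 → write 0, move L, go to q2
q2 | 00011[1]0   read 1 → write 1, move R, go to q2
q2 | 000111[0]
M halts after 16 transitions.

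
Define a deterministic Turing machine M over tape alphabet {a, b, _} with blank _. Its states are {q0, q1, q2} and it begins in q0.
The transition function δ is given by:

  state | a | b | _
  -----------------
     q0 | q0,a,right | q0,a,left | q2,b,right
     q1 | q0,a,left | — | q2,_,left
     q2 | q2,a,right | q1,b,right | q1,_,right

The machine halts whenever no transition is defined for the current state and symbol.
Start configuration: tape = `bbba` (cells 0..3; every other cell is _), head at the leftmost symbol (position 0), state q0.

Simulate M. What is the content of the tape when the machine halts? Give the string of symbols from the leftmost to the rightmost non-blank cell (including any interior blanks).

q0 | _[b]bba   read b → write a, move left, go to q0
q0 | [_]abba   read _ → write b, move right, go to q2
q2 | b[a]bba   read a → write a, move right, go to q2
q2 | ba[b]ba   read b → write b, move right, go to q1
q1 | bab[b]a
The non-blank tape span at halt is babba.

babba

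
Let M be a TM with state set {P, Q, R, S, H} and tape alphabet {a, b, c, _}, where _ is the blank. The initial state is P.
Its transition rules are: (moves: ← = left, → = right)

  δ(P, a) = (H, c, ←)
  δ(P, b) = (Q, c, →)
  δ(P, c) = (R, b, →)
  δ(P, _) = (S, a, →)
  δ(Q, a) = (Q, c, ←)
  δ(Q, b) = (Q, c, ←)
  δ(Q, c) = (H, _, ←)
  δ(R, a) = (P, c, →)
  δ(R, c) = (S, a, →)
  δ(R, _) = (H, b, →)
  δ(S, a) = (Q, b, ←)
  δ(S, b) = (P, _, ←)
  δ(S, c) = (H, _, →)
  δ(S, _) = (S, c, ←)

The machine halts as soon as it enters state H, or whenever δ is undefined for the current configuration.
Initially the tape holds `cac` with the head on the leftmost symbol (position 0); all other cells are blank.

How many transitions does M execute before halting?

state=P head=0 tape=[c]ac__   (P,c)→(R,b,→)
state=R head=1 tape=b[a]c__   (R,a)→(P,c,→)
state=P head=2 tape=bc[c]__   (P,c)→(R,b,→)
state=R head=3 tape=bcb[_]_   (R,_)→(H,b,→)
state=H head=4 tape=bcbb[_]
M halts after 4 transitions.

4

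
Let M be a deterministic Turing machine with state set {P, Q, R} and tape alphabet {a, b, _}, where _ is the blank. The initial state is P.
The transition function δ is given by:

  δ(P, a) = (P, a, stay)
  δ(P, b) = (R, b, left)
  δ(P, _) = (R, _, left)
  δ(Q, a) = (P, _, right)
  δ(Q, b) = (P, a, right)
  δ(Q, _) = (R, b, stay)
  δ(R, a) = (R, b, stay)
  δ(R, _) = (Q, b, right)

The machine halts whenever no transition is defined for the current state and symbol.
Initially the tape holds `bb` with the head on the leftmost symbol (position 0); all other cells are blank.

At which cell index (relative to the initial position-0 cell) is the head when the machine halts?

0

state=P head=0 tape=_[b]b   (P,b)→(R,b,left)
state=R head=-1 tape=[_]bb   (R,_)→(Q,b,right)
state=Q head=0 tape=b[b]b   (Q,b)→(P,a,right)
state=P head=1 tape=ba[b]   (P,b)→(R,b,left)
state=R head=0 tape=b[a]b   (R,a)→(R,b,stay)
state=R head=0 tape=b[b]b
At halt the head is at cell 0.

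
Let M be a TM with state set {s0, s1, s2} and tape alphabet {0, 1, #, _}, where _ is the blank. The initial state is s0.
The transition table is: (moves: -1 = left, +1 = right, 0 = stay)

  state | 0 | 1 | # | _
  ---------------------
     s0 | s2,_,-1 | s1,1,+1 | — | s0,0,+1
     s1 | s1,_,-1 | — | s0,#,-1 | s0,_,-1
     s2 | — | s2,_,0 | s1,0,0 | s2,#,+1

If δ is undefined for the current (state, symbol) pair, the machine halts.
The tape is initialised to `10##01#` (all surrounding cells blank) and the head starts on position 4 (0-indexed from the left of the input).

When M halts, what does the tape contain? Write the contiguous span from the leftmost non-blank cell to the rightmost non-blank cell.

##___1#

state=s0 head=4 tape=10##[0]1#   (s0,0)→(s2,_,-1)
state=s2 head=3 tape=10#[#]_1#   (s2,#)→(s1,0,0)
state=s1 head=3 tape=10#[0]_1#   (s1,0)→(s1,_,-1)
state=s1 head=2 tape=10[#]__1#   (s1,#)→(s0,#,-1)
state=s0 head=1 tape=1[0]#__1#   (s0,0)→(s2,_,-1)
state=s2 head=0 tape=[1]_#__1#   (s2,1)→(s2,_,0)
state=s2 head=0 tape=[_]_#__1#   (s2,_)→(s2,#,+1)
state=s2 head=1 tape=#[_]#__1#   (s2,_)→(s2,#,+1)
state=s2 head=2 tape=##[#]__1#   (s2,#)→(s1,0,0)
state=s1 head=2 tape=##[0]__1#   (s1,0)→(s1,_,-1)
state=s1 head=1 tape=#[#]___1#   (s1,#)→(s0,#,-1)
state=s0 head=0 tape=[#]#___1#
The non-blank tape span at halt is ##___1#.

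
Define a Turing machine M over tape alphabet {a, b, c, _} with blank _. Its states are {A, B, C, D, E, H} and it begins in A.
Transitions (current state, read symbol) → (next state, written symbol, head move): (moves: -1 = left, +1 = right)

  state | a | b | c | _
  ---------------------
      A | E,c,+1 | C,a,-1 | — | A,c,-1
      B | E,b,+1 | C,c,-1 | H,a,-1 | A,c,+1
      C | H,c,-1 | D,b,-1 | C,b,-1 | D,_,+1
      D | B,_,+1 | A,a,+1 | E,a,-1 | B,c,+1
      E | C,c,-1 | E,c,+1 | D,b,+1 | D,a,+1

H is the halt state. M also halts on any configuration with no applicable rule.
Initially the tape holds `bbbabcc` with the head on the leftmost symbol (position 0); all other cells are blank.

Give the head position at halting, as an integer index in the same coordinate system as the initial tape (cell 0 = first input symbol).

A | _[b]bbabcc   read b → write a, move -1, go to C
C | [_]abbabcc   read _ → write _, move +1, go to D
D | _[a]bbabcc   read a → write _, move +1, go to B
B | __[b]babcc   read b → write c, move -1, go to C
C | _[_]cbabcc   read _ → write _, move +1, go to D
D | __[c]babcc   read c → write a, move -1, go to E
E | _[_]ababcc   read _ → write a, move +1, go to D
D | _a[a]babcc   read a → write _, move +1, go to B
B | _a_[b]abcc   read b → write c, move -1, go to C
C | _a[_]cabcc   read _ → write _, move +1, go to D
D | _a_[c]abcc   read c → write a, move -1, go to E
E | _a[_]aabcc   read _ → write a, move +1, go to D
D | _aa[a]abcc   read a → write _, move +1, go to B
B | _aa_[a]bcc   read a → write b, move +1, go to E
E | _aa_b[b]cc   read b → write c, move +1, go to E
E | _aa_bc[c]c   read c → write b, move +1, go to D
D | _aa_bcb[c]   read c → write a, move -1, go to E
E | _aa_bc[b]a   read b → write c, move +1, go to E
E | _aa_bcc[a]   read a → write c, move -1, go to C
C | _aa_bc[c]c   read c → write b, move -1, go to C
C | _aa_b[c]bc   read c → write b, move -1, go to C
C | _aa_[b]bbc   read b → write b, move -1, go to D
D | _aa[_]bbbc   read _ → write c, move +1, go to B
B | _aac[b]bbc   read b → write c, move -1, go to C
C | _aa[c]cbbc   read c → write b, move -1, go to C
C | _a[a]bcbbc   read a → write c, move -1, go to H
H | _[a]cbcbbc
At halt the head is at cell 0.

0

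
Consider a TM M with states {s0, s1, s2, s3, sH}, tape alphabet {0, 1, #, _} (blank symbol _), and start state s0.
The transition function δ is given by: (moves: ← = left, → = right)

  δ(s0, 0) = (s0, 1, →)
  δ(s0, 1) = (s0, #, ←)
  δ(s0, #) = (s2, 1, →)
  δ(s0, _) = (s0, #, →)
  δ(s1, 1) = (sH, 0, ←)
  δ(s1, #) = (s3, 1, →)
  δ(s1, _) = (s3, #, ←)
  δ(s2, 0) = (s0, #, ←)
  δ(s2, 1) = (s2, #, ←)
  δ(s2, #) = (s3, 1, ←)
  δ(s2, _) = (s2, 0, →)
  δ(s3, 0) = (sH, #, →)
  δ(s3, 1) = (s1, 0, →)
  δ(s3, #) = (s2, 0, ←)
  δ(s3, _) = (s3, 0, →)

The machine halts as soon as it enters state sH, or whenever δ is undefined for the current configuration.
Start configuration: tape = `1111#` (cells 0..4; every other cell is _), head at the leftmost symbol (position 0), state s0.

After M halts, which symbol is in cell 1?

0

state=s0 head=0 tape=__[1]111#   (s0,1)→(s0,#,←)
state=s0 head=-1 tape=_[_]#111#   (s0,_)→(s0,#,→)
state=s0 head=0 tape=_#[#]111#   (s0,#)→(s2,1,→)
state=s2 head=1 tape=_#1[1]11#   (s2,1)→(s2,#,←)
state=s2 head=0 tape=_#[1]#11#   (s2,1)→(s2,#,←)
state=s2 head=-1 tape=_[#]##11#   (s2,#)→(s3,1,←)
state=s3 head=-2 tape=[_]1##11#   (s3,_)→(s3,0,→)
state=s3 head=-1 tape=0[1]##11#   (s3,1)→(s1,0,→)
state=s1 head=0 tape=00[#]#11#   (s1,#)→(s3,1,→)
state=s3 head=1 tape=001[#]11#   (s3,#)→(s2,0,←)
state=s2 head=0 tape=00[1]011#   (s2,1)→(s2,#,←)
state=s2 head=-1 tape=0[0]#011#   (s2,0)→(s0,#,←)
state=s0 head=-2 tape=[0]##011#   (s0,0)→(s0,1,→)
state=s0 head=-1 tape=1[#]#011#   (s0,#)→(s2,1,→)
state=s2 head=0 tape=11[#]011#   (s2,#)→(s3,1,←)
state=s3 head=-1 tape=1[1]1011#   (s3,1)→(s1,0,→)
state=s1 head=0 tape=10[1]011#   (s1,1)→(sH,0,←)
state=sH head=-1 tape=1[0]0011#
Cell 1 holds 0 when M halts.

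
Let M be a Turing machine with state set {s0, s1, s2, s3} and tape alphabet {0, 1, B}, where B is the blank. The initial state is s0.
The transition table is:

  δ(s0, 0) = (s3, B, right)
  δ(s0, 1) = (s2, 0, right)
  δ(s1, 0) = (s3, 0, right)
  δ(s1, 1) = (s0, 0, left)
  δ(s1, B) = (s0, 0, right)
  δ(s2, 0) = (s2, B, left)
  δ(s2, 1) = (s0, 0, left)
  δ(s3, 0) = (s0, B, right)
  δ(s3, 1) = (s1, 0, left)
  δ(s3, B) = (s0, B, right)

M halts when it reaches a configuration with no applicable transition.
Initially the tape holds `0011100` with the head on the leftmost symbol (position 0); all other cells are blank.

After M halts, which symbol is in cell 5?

state=s0 head=0 tape=[0]011100   (s0,0)→(s3,B,right)
state=s3 head=1 tape=B[0]11100   (s3,0)→(s0,B,right)
state=s0 head=2 tape=BB[1]1100   (s0,1)→(s2,0,right)
state=s2 head=3 tape=BB0[1]100   (s2,1)→(s0,0,left)
state=s0 head=2 tape=BB[0]0100   (s0,0)→(s3,B,right)
state=s3 head=3 tape=BBB[0]100   (s3,0)→(s0,B,right)
state=s0 head=4 tape=BBBB[1]00   (s0,1)→(s2,0,right)
state=s2 head=5 tape=BBBB0[0]0   (s2,0)→(s2,B,left)
state=s2 head=4 tape=BBBB[0]B0   (s2,0)→(s2,B,left)
state=s2 head=3 tape=BBB[B]BB0
Cell 5 holds B when M halts.

B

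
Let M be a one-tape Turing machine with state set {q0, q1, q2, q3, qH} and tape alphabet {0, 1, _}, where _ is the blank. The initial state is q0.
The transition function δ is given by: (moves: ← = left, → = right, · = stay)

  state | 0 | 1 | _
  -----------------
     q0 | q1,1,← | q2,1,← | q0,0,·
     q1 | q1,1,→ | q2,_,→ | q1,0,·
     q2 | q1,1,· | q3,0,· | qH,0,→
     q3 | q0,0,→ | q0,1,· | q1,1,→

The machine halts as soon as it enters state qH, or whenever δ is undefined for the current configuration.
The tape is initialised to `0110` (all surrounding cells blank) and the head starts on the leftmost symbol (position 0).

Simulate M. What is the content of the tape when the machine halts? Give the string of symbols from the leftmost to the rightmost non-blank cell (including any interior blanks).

1__1_0

state=q0 head=0 tape=_[0]110__   (q0,0)→(q1,1,←)
state=q1 head=-1 tape=[_]1110__   (q1,_)→(q1,0,·)
state=q1 head=-1 tape=[0]1110__   (q1,0)→(q1,1,→)
state=q1 head=0 tape=1[1]110__   (q1,1)→(q2,_,→)
state=q2 head=1 tape=1_[1]10__   (q2,1)→(q3,0,·)
state=q3 head=1 tape=1_[0]10__   (q3,0)→(q0,0,→)
state=q0 head=2 tape=1_0[1]0__   (q0,1)→(q2,1,←)
state=q2 head=1 tape=1_[0]10__   (q2,0)→(q1,1,·)
state=q1 head=1 tape=1_[1]10__   (q1,1)→(q2,_,→)
state=q2 head=2 tape=1__[1]0__   (q2,1)→(q3,0,·)
state=q3 head=2 tape=1__[0]0__   (q3,0)→(q0,0,→)
state=q0 head=3 tape=1__0[0]__   (q0,0)→(q1,1,←)
state=q1 head=2 tape=1__[0]1__   (q1,0)→(q1,1,→)
state=q1 head=3 tape=1__1[1]__   (q1,1)→(q2,_,→)
state=q2 head=4 tape=1__1_[_]_   (q2,_)→(qH,0,→)
state=qH head=5 tape=1__1_0[_]
The non-blank tape span at halt is 1__1_0.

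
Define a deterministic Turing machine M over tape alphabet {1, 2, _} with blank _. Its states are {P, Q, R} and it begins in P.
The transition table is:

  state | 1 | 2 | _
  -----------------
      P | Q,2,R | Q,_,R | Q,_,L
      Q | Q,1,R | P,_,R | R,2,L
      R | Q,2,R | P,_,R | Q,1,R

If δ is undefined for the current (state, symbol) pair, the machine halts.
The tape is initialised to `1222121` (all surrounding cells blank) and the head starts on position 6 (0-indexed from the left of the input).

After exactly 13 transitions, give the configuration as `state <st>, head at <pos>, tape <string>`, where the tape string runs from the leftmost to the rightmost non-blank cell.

state R, head at 7, tape 122212_22

state=P head=6 tape=122212[1]___   (P,1)→(Q,2,R)
state=Q head=7 tape=1222122[_]__   (Q,_)→(R,2,L)
state=R head=6 tape=122212[2]2__   (R,2)→(P,_,R)
state=P head=7 tape=122212_[2]__   (P,2)→(Q,_,R)
state=Q head=8 tape=122212__[_]_   (Q,_)→(R,2,L)
state=R head=7 tape=122212_[_]2_   (R,_)→(Q,1,R)
state=Q head=8 tape=122212_1[2]_   (Q,2)→(P,_,R)
state=P head=9 tape=122212_1_[_]   (P,_)→(Q,_,L)
state=Q head=8 tape=122212_1[_]_   (Q,_)→(R,2,L)
state=R head=7 tape=122212_[1]2_   (R,1)→(Q,2,R)
state=Q head=8 tape=122212_2[2]_   (Q,2)→(P,_,R)
state=P head=9 tape=122212_2_[_]   (P,_)→(Q,_,L)
state=Q head=8 tape=122212_2[_]_   (Q,_)→(R,2,L)
state=R head=7 tape=122212_[2]2_
After 13 steps: state R, head at 7, tape 122212_22.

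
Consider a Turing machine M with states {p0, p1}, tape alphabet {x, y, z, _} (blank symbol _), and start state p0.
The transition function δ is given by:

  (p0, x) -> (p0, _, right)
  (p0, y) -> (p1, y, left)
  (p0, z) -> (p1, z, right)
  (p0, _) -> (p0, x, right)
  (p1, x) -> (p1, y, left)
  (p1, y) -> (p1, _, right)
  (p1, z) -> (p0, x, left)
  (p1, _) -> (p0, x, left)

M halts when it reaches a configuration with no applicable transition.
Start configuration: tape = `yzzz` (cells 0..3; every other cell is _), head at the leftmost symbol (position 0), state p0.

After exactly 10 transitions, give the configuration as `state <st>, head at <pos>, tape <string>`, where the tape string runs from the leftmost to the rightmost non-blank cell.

state p0, head at -2, tape xyzzz

p0 | __[y]zzz   read y → write y, move left, go to p1
p1 | _[_]yzzz   read _ → write x, move left, go to p0
p0 | [_]xyzzz   read _ → write x, move right, go to p0
p0 | x[x]yzzz   read x → write _, move right, go to p0
p0 | x_[y]zzz   read y → write y, move left, go to p1
p1 | x[_]yzzz   read _ → write x, move left, go to p0
p0 | [x]xyzzz   read x → write _, move right, go to p0
p0 | _[x]yzzz   read x → write _, move right, go to p0
p0 | __[y]zzz   read y → write y, move left, go to p1
p1 | _[_]yzzz   read _ → write x, move left, go to p0
p0 | [_]xyzzz
After 10 steps: state p0, head at -2, tape xyzzz.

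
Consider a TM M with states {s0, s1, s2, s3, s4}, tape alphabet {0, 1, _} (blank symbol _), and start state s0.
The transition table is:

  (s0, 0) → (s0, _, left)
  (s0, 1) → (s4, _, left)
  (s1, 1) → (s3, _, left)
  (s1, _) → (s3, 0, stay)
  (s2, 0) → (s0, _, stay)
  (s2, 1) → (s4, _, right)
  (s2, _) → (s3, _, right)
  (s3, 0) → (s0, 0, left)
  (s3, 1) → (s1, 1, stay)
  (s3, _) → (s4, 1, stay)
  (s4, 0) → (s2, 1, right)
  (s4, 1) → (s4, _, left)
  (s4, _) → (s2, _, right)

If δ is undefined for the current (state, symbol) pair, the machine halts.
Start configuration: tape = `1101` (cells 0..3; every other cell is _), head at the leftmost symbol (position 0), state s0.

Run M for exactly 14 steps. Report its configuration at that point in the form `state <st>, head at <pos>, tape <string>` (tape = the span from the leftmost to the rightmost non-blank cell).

state=s0 head=0 tape=_[1]101   (s0,1)→(s4,_,left)
state=s4 head=-1 tape=[_]_101   (s4,_)→(s2,_,right)
state=s2 head=0 tape=_[_]101   (s2,_)→(s3,_,right)
state=s3 head=1 tape=__[1]01   (s3,1)→(s1,1,stay)
state=s1 head=1 tape=__[1]01   (s1,1)→(s3,_,left)
state=s3 head=0 tape=_[_]_01   (s3,_)→(s4,1,stay)
state=s4 head=0 tape=_[1]_01   (s4,1)→(s4,_,left)
state=s4 head=-1 tape=[_]__01   (s4,_)→(s2,_,right)
state=s2 head=0 tape=_[_]_01   (s2,_)→(s3,_,right)
state=s3 head=1 tape=__[_]01   (s3,_)→(s4,1,stay)
state=s4 head=1 tape=__[1]01   (s4,1)→(s4,_,left)
state=s4 head=0 tape=_[_]_01   (s4,_)→(s2,_,right)
state=s2 head=1 tape=__[_]01   (s2,_)→(s3,_,right)
state=s3 head=2 tape=___[0]1   (s3,0)→(s0,0,left)
state=s0 head=1 tape=__[_]01
After 14 steps: state s0, head at 1, tape 01.

state s0, head at 1, tape 01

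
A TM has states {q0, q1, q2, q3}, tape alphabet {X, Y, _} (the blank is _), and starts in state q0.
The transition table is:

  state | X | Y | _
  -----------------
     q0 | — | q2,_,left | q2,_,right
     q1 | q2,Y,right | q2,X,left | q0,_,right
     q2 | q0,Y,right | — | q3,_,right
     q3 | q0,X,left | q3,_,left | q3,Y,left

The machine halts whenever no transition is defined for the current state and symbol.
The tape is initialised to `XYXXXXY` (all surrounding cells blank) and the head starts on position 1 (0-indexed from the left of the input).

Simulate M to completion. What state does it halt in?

q0

q0 | X[Y]XXXXY   read Y → write _, move left, go to q2
q2 | [X]_XXXXY   read X → write Y, move right, go to q0
q0 | Y[_]XXXXY   read _ → write _, move right, go to q2
q2 | Y_[X]XXXY   read X → write Y, move right, go to q0
q0 | Y_Y[X]XXY
No transition is defined for (q0, X); M halts in state q0.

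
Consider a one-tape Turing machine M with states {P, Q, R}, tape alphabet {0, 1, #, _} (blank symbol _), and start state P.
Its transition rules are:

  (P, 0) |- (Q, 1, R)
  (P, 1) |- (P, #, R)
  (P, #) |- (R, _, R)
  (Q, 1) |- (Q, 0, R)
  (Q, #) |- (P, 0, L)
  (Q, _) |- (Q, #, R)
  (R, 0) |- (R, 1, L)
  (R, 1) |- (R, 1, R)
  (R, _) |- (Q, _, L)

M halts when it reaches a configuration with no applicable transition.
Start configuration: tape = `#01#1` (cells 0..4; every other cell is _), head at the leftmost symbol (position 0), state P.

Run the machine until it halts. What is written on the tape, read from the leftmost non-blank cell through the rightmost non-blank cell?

##0101

state=P head=0 tape=_[#]01#1   (P,#)→(R,_,R)
state=R head=1 tape=__[0]1#1   (R,0)→(R,1,L)
state=R head=0 tape=_[_]11#1   (R,_)→(Q,_,L)
state=Q head=-1 tape=[_]_11#1   (Q,_)→(Q,#,R)
state=Q head=0 tape=#[_]11#1   (Q,_)→(Q,#,R)
state=Q head=1 tape=##[1]1#1   (Q,1)→(Q,0,R)
state=Q head=2 tape=##0[1]#1   (Q,1)→(Q,0,R)
state=Q head=3 tape=##00[#]1   (Q,#)→(P,0,L)
state=P head=2 tape=##0[0]01   (P,0)→(Q,1,R)
state=Q head=3 tape=##01[0]1
The non-blank tape span at halt is ##0101.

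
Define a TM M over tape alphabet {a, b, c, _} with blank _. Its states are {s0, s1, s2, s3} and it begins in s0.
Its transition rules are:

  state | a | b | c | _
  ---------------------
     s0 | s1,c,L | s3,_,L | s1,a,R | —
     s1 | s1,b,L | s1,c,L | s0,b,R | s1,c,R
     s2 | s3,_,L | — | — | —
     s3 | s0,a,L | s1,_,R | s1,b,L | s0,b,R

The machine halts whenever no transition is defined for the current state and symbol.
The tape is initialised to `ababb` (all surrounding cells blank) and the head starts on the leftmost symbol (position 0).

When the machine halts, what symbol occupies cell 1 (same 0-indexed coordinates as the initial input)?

state=s0 head=0 tape=_[a]babb_   (s0,a)→(s1,c,L)
state=s1 head=-1 tape=[_]cbabb_   (s1,_)→(s1,c,R)
state=s1 head=0 tape=c[c]babb_   (s1,c)→(s0,b,R)
state=s0 head=1 tape=cb[b]abb_   (s0,b)→(s3,_,L)
state=s3 head=0 tape=c[b]_abb_   (s3,b)→(s1,_,R)
state=s1 head=1 tape=c_[_]abb_   (s1,_)→(s1,c,R)
state=s1 head=2 tape=c_c[a]bb_   (s1,a)→(s1,b,L)
state=s1 head=1 tape=c_[c]bbb_   (s1,c)→(s0,b,R)
state=s0 head=2 tape=c_b[b]bb_   (s0,b)→(s3,_,L)
state=s3 head=1 tape=c_[b]_bb_   (s3,b)→(s1,_,R)
state=s1 head=2 tape=c__[_]bb_   (s1,_)→(s1,c,R)
state=s1 head=3 tape=c__c[b]b_   (s1,b)→(s1,c,L)
state=s1 head=2 tape=c__[c]cb_   (s1,c)→(s0,b,R)
state=s0 head=3 tape=c__b[c]b_   (s0,c)→(s1,a,R)
state=s1 head=4 tape=c__ba[b]_   (s1,b)→(s1,c,L)
state=s1 head=3 tape=c__b[a]c_   (s1,a)→(s1,b,L)
state=s1 head=2 tape=c__[b]bc_   (s1,b)→(s1,c,L)
state=s1 head=1 tape=c_[_]cbc_   (s1,_)→(s1,c,R)
state=s1 head=2 tape=c_c[c]bc_   (s1,c)→(s0,b,R)
state=s0 head=3 tape=c_cb[b]c_   (s0,b)→(s3,_,L)
state=s3 head=2 tape=c_c[b]_c_   (s3,b)→(s1,_,R)
state=s1 head=3 tape=c_c_[_]c_   (s1,_)→(s1,c,R)
state=s1 head=4 tape=c_c_c[c]_   (s1,c)→(s0,b,R)
state=s0 head=5 tape=c_c_cb[_]
Cell 1 holds c when M halts.

c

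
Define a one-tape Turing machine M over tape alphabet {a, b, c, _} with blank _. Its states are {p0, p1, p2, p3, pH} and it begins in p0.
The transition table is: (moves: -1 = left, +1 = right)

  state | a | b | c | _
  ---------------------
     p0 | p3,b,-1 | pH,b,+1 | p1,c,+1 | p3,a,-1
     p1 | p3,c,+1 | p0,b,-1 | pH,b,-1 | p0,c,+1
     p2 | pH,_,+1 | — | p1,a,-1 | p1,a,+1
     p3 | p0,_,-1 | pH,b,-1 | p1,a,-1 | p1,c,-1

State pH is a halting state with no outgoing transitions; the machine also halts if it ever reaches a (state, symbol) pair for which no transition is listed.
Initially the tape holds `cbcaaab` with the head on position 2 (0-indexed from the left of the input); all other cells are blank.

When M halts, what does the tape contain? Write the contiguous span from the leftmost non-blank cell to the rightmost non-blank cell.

cbcbabb

state=p0 head=2 tape=cb[c]aaab   (p0,c)→(p1,c,+1)
state=p1 head=3 tape=cbc[a]aab   (p1,a)→(p3,c,+1)
state=p3 head=4 tape=cbcc[a]ab   (p3,a)→(p0,_,-1)
state=p0 head=3 tape=cbc[c]_ab   (p0,c)→(p1,c,+1)
state=p1 head=4 tape=cbcc[_]ab   (p1,_)→(p0,c,+1)
state=p0 head=5 tape=cbccc[a]b   (p0,a)→(p3,b,-1)
state=p3 head=4 tape=cbcc[c]bb   (p3,c)→(p1,a,-1)
state=p1 head=3 tape=cbc[c]abb   (p1,c)→(pH,b,-1)
state=pH head=2 tape=cb[c]babb
The non-blank tape span at halt is cbcbabb.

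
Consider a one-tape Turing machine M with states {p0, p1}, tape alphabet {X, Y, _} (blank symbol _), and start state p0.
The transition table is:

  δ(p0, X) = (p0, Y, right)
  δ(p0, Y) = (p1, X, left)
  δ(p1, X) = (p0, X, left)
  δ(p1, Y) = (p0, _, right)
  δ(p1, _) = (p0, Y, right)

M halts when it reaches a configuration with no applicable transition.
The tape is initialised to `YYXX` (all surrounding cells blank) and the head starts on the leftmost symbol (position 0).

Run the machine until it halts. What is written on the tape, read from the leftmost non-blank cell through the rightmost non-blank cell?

p0 | _[Y]YXX_   read Y → write X, move left, go to p1
p1 | [_]XYXX_   read _ → write Y, move right, go to p0
p0 | Y[X]YXX_   read X → write Y, move right, go to p0
p0 | YY[Y]XX_   read Y → write X, move left, go to p1
p1 | Y[Y]XXX_   read Y → write _, move right, go to p0
p0 | Y_[X]XX_   read X → write Y, move right, go to p0
p0 | Y_Y[X]X_   read X → write Y, move right, go to p0
p0 | Y_YY[X]_   read X → write Y, move right, go to p0
p0 | Y_YYY[_]
The non-blank tape span at halt is Y_YYY.

Y_YYY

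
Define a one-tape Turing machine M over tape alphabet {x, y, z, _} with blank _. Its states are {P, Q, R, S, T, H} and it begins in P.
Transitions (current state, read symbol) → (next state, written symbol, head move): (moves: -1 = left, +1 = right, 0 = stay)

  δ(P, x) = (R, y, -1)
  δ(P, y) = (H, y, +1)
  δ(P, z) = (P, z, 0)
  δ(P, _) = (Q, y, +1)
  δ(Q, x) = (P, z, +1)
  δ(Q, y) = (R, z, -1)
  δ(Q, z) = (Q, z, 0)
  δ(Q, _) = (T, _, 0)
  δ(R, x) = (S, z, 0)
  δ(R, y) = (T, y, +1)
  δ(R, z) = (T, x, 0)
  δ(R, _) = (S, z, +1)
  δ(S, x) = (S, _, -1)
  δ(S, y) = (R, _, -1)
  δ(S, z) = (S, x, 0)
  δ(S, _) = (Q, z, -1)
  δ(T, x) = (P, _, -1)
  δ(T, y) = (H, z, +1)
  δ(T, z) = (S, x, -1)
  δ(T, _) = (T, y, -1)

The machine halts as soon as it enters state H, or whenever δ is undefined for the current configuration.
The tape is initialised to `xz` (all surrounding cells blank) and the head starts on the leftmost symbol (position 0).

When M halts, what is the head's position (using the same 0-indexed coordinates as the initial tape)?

-1

P | __[x]z   read x → write y, move -1, go to R
R | _[_]yz   read _ → write z, move +1, go to S
S | _z[y]z   read y → write _, move -1, go to R
R | _[z]_z   read z → write x, move 0, go to T
T | _[x]_z   read x → write _, move -1, go to P
P | [_]__z   read _ → write y, move +1, go to Q
Q | y[_]_z   read _ → write _, move 0, go to T
T | y[_]_z   read _ → write y, move -1, go to T
T | [y]y_z   read y → write z, move +1, go to H
H | z[y]_z
At halt the head is at cell -1.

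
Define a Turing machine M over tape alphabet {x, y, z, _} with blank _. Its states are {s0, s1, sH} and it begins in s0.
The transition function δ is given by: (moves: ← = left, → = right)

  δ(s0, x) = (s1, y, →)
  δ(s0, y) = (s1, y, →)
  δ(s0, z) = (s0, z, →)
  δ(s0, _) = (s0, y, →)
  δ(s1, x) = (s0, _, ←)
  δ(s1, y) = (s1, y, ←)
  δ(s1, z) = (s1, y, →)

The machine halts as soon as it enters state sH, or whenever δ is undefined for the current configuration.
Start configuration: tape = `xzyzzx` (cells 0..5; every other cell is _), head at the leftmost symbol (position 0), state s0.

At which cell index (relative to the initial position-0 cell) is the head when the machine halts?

state=s0 head=0 tape=_[x]zyzzx   (s0,x)→(s1,y,→)
state=s1 head=1 tape=_y[z]yzzx   (s1,z)→(s1,y,→)
state=s1 head=2 tape=_yy[y]zzx   (s1,y)→(s1,y,←)
state=s1 head=1 tape=_y[y]yzzx   (s1,y)→(s1,y,←)
state=s1 head=0 tape=_[y]yyzzx   (s1,y)→(s1,y,←)
state=s1 head=-1 tape=[_]yyyzzx
At halt the head is at cell -1.

-1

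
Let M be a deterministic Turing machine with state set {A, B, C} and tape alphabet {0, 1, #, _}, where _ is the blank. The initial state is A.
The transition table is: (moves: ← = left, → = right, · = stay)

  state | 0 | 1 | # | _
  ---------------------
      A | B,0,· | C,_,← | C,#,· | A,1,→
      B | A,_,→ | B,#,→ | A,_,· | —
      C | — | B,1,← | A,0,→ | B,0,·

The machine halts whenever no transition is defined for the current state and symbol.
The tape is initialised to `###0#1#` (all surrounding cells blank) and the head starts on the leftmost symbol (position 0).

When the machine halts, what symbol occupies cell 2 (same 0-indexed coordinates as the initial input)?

state=A head=0 tape=[#]##0#1#   (A,#)→(C,#,·)
state=C head=0 tape=[#]##0#1#   (C,#)→(A,0,→)
state=A head=1 tape=0[#]#0#1#   (A,#)→(C,#,·)
state=C head=1 tape=0[#]#0#1#   (C,#)→(A,0,→)
state=A head=2 tape=00[#]0#1#   (A,#)→(C,#,·)
state=C head=2 tape=00[#]0#1#   (C,#)→(A,0,→)
state=A head=3 tape=000[0]#1#   (A,0)→(B,0,·)
state=B head=3 tape=000[0]#1#   (B,0)→(A,_,→)
state=A head=4 tape=000_[#]1#   (A,#)→(C,#,·)
state=C head=4 tape=000_[#]1#   (C,#)→(A,0,→)
state=A head=5 tape=000_0[1]#   (A,1)→(C,_,←)
state=C head=4 tape=000_[0]_#
Cell 2 holds 0 when M halts.

0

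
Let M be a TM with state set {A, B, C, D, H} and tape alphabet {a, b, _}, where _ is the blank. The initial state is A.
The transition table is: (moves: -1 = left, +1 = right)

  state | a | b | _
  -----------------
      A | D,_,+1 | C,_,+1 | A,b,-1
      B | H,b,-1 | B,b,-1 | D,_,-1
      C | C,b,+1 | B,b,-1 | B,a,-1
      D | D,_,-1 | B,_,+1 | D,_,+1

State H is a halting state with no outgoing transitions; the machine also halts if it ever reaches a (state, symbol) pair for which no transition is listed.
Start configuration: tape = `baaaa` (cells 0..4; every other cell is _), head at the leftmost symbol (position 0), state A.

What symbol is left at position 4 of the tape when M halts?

_

A | _[b]aaaa_   read b → write _, move +1, go to C
C | __[a]aaa_   read a → write b, move +1, go to C
C | __b[a]aa_   read a → write b, move +1, go to C
C | __bb[a]a_   read a → write b, move +1, go to C
C | __bbb[a]_   read a → write b, move +1, go to C
C | __bbbb[_]   read _ → write a, move -1, go to B
B | __bbb[b]a   read b → write b, move -1, go to B
B | __bb[b]ba   read b → write b, move -1, go to B
B | __b[b]bba   read b → write b, move -1, go to B
B | __[b]bbba   read b → write b, move -1, go to B
B | _[_]bbbba   read _ → write _, move -1, go to D
D | [_]_bbbba   read _ → write _, move +1, go to D
D | _[_]bbbba   read _ → write _, move +1, go to D
D | __[b]bbba   read b → write _, move +1, go to B
B | ___[b]bba   read b → write b, move -1, go to B
B | __[_]bbba   read _ → write _, move -1, go to D
D | _[_]_bbba   read _ → write _, move +1, go to D
D | __[_]bbba   read _ → write _, move +1, go to D
D | ___[b]bba   read b → write _, move +1, go to B
B | ____[b]ba   read b → write b, move -1, go to B
B | ___[_]bba   read _ → write _, move -1, go to D
D | __[_]_bba   read _ → write _, move +1, go to D
D | ___[_]bba   read _ → write _, move +1, go to D
D | ____[b]ba   read b → write _, move +1, go to B
B | _____[b]a   read b → write b, move -1, go to B
B | ____[_]ba   read _ → write _, move -1, go to D
D | ___[_]_ba   read _ → write _, move +1, go to D
D | ____[_]ba   read _ → write _, move +1, go to D
D | _____[b]a   read b → write _, move +1, go to B
B | ______[a]   read a → write b, move -1, go to H
H | _____[_]b
Cell 4 holds _ when M halts.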